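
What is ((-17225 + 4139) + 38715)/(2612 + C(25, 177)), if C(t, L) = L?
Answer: 25629/2789 ≈ 9.1893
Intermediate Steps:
((-17225 + 4139) + 38715)/(2612 + C(25, 177)) = ((-17225 + 4139) + 38715)/(2612 + 177) = (-13086 + 38715)/2789 = 25629*(1/2789) = 25629/2789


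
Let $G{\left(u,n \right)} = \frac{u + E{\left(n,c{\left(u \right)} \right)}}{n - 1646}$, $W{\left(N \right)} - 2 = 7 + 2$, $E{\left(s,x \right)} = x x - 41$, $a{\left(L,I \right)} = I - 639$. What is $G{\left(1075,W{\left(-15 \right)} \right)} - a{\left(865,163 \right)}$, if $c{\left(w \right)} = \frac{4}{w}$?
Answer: $\frac{299393932078}{629815625} \approx 475.37$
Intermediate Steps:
$a{\left(L,I \right)} = -639 + I$
$E{\left(s,x \right)} = -41 + x^{2}$ ($E{\left(s,x \right)} = x^{2} - 41 = -41 + x^{2}$)
$W{\left(N \right)} = 11$ ($W{\left(N \right)} = 2 + \left(7 + 2\right) = 2 + 9 = 11$)
$G{\left(u,n \right)} = \frac{-41 + u + \frac{16}{u^{2}}}{-1646 + n}$ ($G{\left(u,n \right)} = \frac{u + \left(-41 + \left(\frac{4}{u}\right)^{2}\right)}{n - 1646} = \frac{u - \left(41 - \frac{16}{u^{2}}\right)}{-1646 + n} = \frac{-41 + u + \frac{16}{u^{2}}}{-1646 + n}$)
$G{\left(1075,W{\left(-15 \right)} \right)} - a{\left(865,163 \right)} = \frac{16 + 1075^{3} - 41 \cdot 1075^{2}}{1155625 \left(-1646 + 11\right)} - \left(-639 + 163\right) = \frac{16 + 1242296875 - 47380625}{1155625 \left(-1635\right)} - -476 = \frac{1}{1155625} \left(- \frac{1}{1635}\right) \left(16 + 1242296875 - 47380625\right) + 476 = \frac{1}{1155625} \left(- \frac{1}{1635}\right) 1194916266 + 476 = - \frac{398305422}{629815625} + 476 = \frac{299393932078}{629815625}$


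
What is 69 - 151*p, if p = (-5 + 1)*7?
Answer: 4297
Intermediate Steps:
p = -28 (p = -4*7 = -28)
69 - 151*p = 69 - 151*(-28) = 69 + 4228 = 4297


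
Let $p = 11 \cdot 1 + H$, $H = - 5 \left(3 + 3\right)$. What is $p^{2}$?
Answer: $361$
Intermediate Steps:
$H = -30$ ($H = \left(-5\right) 6 = -30$)
$p = -19$ ($p = 11 \cdot 1 - 30 = 11 - 30 = -19$)
$p^{2} = \left(-19\right)^{2} = 361$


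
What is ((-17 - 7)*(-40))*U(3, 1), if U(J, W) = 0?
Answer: 0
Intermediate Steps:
((-17 - 7)*(-40))*U(3, 1) = ((-17 - 7)*(-40))*0 = -24*(-40)*0 = 960*0 = 0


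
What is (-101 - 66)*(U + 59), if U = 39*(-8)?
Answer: 42251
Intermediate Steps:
U = -312
(-101 - 66)*(U + 59) = (-101 - 66)*(-312 + 59) = -167*(-253) = 42251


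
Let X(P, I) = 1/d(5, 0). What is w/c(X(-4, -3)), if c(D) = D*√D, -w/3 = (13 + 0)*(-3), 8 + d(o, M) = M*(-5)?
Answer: 1872*I*√2 ≈ 2647.4*I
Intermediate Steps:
d(o, M) = -8 - 5*M (d(o, M) = -8 + M*(-5) = -8 - 5*M)
X(P, I) = -⅛ (X(P, I) = 1/(-8 - 5*0) = 1/(-8 + 0) = 1/(-8) = -⅛)
w = 117 (w = -3*(13 + 0)*(-3) = -39*(-3) = -3*(-39) = 117)
c(D) = D^(3/2)
w/c(X(-4, -3)) = 117/((-⅛)^(3/2)) = 117/((-I*√2/32)) = 117*(16*I*√2) = 1872*I*√2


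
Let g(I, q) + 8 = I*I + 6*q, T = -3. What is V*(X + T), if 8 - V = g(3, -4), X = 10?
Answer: 217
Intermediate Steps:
g(I, q) = -8 + I² + 6*q (g(I, q) = -8 + (I*I + 6*q) = -8 + (I² + 6*q) = -8 + I² + 6*q)
V = 31 (V = 8 - (-8 + 3² + 6*(-4)) = 8 - (-8 + 9 - 24) = 8 - 1*(-23) = 8 + 23 = 31)
V*(X + T) = 31*(10 - 3) = 31*7 = 217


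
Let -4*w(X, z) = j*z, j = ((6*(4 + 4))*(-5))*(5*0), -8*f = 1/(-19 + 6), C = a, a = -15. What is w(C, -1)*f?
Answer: 0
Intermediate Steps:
C = -15
f = 1/104 (f = -1/(8*(-19 + 6)) = -⅛/(-13) = -⅛*(-1/13) = 1/104 ≈ 0.0096154)
j = 0 (j = ((6*8)*(-5))*0 = (48*(-5))*0 = -240*0 = 0)
w(X, z) = 0 (w(X, z) = -0*z = -¼*0 = 0)
w(C, -1)*f = 0*(1/104) = 0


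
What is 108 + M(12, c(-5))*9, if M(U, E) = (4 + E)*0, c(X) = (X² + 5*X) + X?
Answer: 108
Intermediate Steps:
c(X) = X² + 6*X
M(U, E) = 0
108 + M(12, c(-5))*9 = 108 + 0*9 = 108 + 0 = 108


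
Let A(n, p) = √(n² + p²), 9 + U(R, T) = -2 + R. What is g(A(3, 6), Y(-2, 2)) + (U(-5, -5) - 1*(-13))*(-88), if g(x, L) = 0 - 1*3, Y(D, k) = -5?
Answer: 261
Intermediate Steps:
U(R, T) = -11 + R (U(R, T) = -9 + (-2 + R) = -11 + R)
g(x, L) = -3 (g(x, L) = 0 - 3 = -3)
g(A(3, 6), Y(-2, 2)) + (U(-5, -5) - 1*(-13))*(-88) = -3 + ((-11 - 5) - 1*(-13))*(-88) = -3 + (-16 + 13)*(-88) = -3 - 3*(-88) = -3 + 264 = 261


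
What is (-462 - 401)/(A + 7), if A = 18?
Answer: -863/25 ≈ -34.520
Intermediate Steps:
(-462 - 401)/(A + 7) = (-462 - 401)/(18 + 7) = -863/25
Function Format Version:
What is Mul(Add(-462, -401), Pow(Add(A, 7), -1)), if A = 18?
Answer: Rational(-863, 25) ≈ -34.520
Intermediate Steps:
Mul(Add(-462, -401), Pow(Add(A, 7), -1)) = Mul(Add(-462, -401), Pow(Add(18, 7), -1)) = Mul(-863, Pow(25, -1)) = Mul(-863, Rational(1, 25)) = Rational(-863, 25)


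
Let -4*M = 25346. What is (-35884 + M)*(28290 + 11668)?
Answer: -1687046739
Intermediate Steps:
M = -12673/2 (M = -¼*25346 = -12673/2 ≈ -6336.5)
(-35884 + M)*(28290 + 11668) = (-35884 - 12673/2)*(28290 + 11668) = -84441/2*39958 = -1687046739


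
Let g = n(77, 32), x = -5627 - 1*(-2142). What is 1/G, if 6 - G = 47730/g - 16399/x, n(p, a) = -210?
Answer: 24395/5576212 ≈ 0.0043748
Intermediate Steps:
x = -3485 (x = -5627 + 2142 = -3485)
g = -210
G = 5576212/24395 (G = 6 - (47730/(-210) - 16399/(-3485)) = 6 - (47730*(-1/210) - 16399*(-1/3485)) = 6 - (-1591/7 + 16399/3485) = 6 - 1*(-5429842/24395) = 6 + 5429842/24395 = 5576212/24395 ≈ 228.58)
1/G = 1/(5576212/24395) = 24395/5576212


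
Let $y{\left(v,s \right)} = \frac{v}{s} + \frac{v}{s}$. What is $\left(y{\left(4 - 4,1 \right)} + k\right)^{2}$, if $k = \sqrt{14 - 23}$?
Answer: $-9$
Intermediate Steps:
$y{\left(v,s \right)} = \frac{2 v}{s}$
$k = 3 i$ ($k = \sqrt{-9} = 3 i \approx 3.0 i$)
$\left(y{\left(4 - 4,1 \right)} + k\right)^{2} = \left(\frac{2 \left(4 - 4\right)}{1} + 3 i\right)^{2} = \left(2 \left(4 - 4\right) 1 + 3 i\right)^{2} = \left(2 \cdot 0 \cdot 1 + 3 i\right)^{2} = \left(0 + 3 i\right)^{2} = \left(3 i\right)^{2} = -9$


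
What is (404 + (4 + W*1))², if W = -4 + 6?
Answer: 168100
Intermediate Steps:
W = 2
(404 + (4 + W*1))² = (404 + (4 + 2*1))² = (404 + (4 + 2))² = (404 + 6)² = 410² = 168100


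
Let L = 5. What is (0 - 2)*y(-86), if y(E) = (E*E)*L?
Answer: -73960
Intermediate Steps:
y(E) = 5*E**2 (y(E) = (E*E)*5 = E**2*5 = 5*E**2)
(0 - 2)*y(-86) = (0 - 2)*(5*(-86)**2) = -10*7396 = -2*36980 = -73960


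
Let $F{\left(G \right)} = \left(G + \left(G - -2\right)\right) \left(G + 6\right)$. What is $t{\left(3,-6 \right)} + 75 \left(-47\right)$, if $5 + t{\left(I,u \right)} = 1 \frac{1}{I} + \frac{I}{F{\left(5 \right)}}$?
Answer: $- \frac{465913}{132} \approx -3529.6$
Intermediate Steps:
$F{\left(G \right)} = \left(2 + 2 G\right) \left(6 + G\right)$ ($F{\left(G \right)} = \left(G + \left(G + 2\right)\right) \left(6 + G\right) = \left(G + \left(2 + G\right)\right) \left(6 + G\right) = \left(2 + 2 G\right) \left(6 + G\right)$)
$t{\left(I,u \right)} = -5 + \frac{1}{I} + \frac{I}{132}$ ($t{\left(I,u \right)} = -5 + \left(1 \frac{1}{I} + \frac{I}{12 + 2 \cdot 5^{2} + 14 \cdot 5}\right) = -5 + \left(\frac{1}{I} + \frac{I}{12 + 2 \cdot 25 + 70}\right) = -5 + \left(\frac{1}{I} + \frac{I}{12 + 50 + 70}\right) = -5 + \left(\frac{1}{I} + \frac{I}{132}\right) = -5 + \frac{1}{I} + \frac{I}{132}$)
$t{\left(3,-6 \right)} + 75 \left(-47\right) = \left(-5 + \frac{1}{3} + \frac{1}{132} \cdot 3\right) + 75 \left(-47\right) = \left(-5 + \frac{1}{3} + \frac{1}{44}\right) - 3525 = - \frac{613}{132} - 3525 = - \frac{465913}{132}$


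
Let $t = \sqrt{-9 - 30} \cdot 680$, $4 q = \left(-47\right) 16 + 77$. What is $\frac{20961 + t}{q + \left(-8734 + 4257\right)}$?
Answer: $- \frac{83844}{18583} - \frac{2720 i \sqrt{39}}{18583} \approx -4.5119 - 0.91408 i$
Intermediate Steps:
$q = - \frac{675}{4}$ ($q = \frac{\left(-47\right) 16 + 77}{4} = \frac{-752 + 77}{4} = \frac{1}{4} \left(-675\right) = - \frac{675}{4} \approx -168.75$)
$t = 680 i \sqrt{39}$ ($t = \sqrt{-39} \cdot 680 = i \sqrt{39} \cdot 680 = 680 i \sqrt{39} \approx 4246.6 i$)
$\frac{20961 + t}{q + \left(-8734 + 4257\right)} = \frac{20961 + 680 i \sqrt{39}}{- \frac{675}{4} + \left(-8734 + 4257\right)} = \frac{20961 + 680 i \sqrt{39}}{- \frac{675}{4} - 4477} = \frac{20961 + 680 i \sqrt{39}}{- \frac{18583}{4}} = \left(20961 + 680 i \sqrt{39}\right) \left(- \frac{4}{18583}\right) = - \frac{83844}{18583} - \frac{2720 i \sqrt{39}}{18583}$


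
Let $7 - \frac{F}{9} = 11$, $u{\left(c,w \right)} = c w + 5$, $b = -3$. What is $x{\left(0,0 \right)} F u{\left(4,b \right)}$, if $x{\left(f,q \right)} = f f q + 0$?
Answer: $0$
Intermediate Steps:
$u{\left(c,w \right)} = 5 + c w$
$x{\left(f,q \right)} = q f^{2}$ ($x{\left(f,q \right)} = f^{2} q + 0 = q f^{2} + 0 = q f^{2}$)
$F = -36$ ($F = 63 - 99 = -36$)
$x{\left(0,0 \right)} F u{\left(4,b \right)} = 0 \cdot 0^{2} \left(-36\right) \left(5 + 4 \left(-3\right)\right) = 0 \cdot 0 \left(-36\right) \left(5 - 12\right) = 0 \left(-36\right) \left(-7\right) = 0 \left(-7\right) = 0$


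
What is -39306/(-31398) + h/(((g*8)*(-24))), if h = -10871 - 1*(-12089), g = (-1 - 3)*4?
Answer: 4416411/2679296 ≈ 1.6483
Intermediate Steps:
g = -16 (g = -4*4 = -16)
h = 1218 (h = -10871 + 12089 = 1218)
-39306/(-31398) + h/(((g*8)*(-24))) = -39306/(-31398) + 1218/((-16*8*(-24))) = -39306*(-1/31398) + 1218/((-128*(-24))) = 6551/5233 + 1218/3072 = 6551/5233 + 1218*(1/3072) = 6551/5233 + 203/512 = 4416411/2679296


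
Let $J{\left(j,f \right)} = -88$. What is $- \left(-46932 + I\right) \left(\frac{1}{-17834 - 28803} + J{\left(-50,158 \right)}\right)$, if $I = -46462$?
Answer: $- \frac{383294299458}{46637} \approx -8.2187 \cdot 10^{6}$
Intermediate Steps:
$- \left(-46932 + I\right) \left(\frac{1}{-17834 - 28803} + J{\left(-50,158 \right)}\right) = - \left(-46932 - 46462\right) \left(\frac{1}{-17834 - 28803} - 88\right) = - \left(-93394\right) \left(\frac{1}{-46637} - 88\right) = - \left(-93394\right) \left(- \frac{1}{46637} - 88\right) = - \frac{\left(-93394\right) \left(-4104057\right)}{46637} = \left(-1\right) \frac{383294299458}{46637} = - \frac{383294299458}{46637}$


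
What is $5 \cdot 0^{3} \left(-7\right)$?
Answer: $0$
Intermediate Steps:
$5 \cdot 0^{3} \left(-7\right) = 5 \cdot 0 \left(-7\right) = 0 \left(-7\right) = 0$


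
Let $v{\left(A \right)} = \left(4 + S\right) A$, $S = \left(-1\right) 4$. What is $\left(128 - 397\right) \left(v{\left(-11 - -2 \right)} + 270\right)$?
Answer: $-72630$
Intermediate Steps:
$S = -4$
$v{\left(A \right)} = 0$ ($v{\left(A \right)} = \left(4 - 4\right) A = 0 A = 0$)
$\left(128 - 397\right) \left(v{\left(-11 - -2 \right)} + 270\right) = \left(128 - 397\right) \left(0 + 270\right) = \left(-269\right) 270 = -72630$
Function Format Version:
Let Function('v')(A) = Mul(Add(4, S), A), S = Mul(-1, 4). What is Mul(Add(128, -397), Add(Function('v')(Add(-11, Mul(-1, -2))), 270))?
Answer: -72630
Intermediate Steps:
S = -4
Function('v')(A) = 0 (Function('v')(A) = Mul(Add(4, -4), A) = Mul(0, A) = 0)
Mul(Add(128, -397), Add(Function('v')(Add(-11, Mul(-1, -2))), 270)) = Mul(Add(128, -397), Add(0, 270)) = Mul(-269, 270) = -72630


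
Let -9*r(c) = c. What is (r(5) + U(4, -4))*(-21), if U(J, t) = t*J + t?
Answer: 1295/3 ≈ 431.67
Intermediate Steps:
r(c) = -c/9
U(J, t) = t + J*t (U(J, t) = J*t + t = t + J*t)
(r(5) + U(4, -4))*(-21) = (-⅑*5 - 4*(1 + 4))*(-21) = (-5/9 - 4*5)*(-21) = (-5/9 - 20)*(-21) = -185/9*(-21) = 1295/3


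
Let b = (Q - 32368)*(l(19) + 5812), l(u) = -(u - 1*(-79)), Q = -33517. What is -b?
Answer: 376466890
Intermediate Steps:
l(u) = -79 - u (l(u) = -(u + 79) = -(79 + u) = -79 - u)
b = -376466890 (b = (-33517 - 32368)*((-79 - 1*19) + 5812) = -65885*((-79 - 19) + 5812) = -65885*(-98 + 5812) = -65885*5714 = -376466890)
-b = -1*(-376466890) = 376466890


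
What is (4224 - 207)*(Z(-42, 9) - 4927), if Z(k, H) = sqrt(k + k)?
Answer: -19791759 + 8034*I*sqrt(21) ≈ -1.9792e+7 + 36816.0*I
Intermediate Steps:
Z(k, H) = sqrt(2)*sqrt(k) (Z(k, H) = sqrt(2*k) = sqrt(2)*sqrt(k))
(4224 - 207)*(Z(-42, 9) - 4927) = (4224 - 207)*(sqrt(2)*sqrt(-42) - 4927) = 4017*(sqrt(2)*(I*sqrt(42)) - 4927) = 4017*(2*I*sqrt(21) - 4927) = 4017*(-4927 + 2*I*sqrt(21)) = -19791759 + 8034*I*sqrt(21)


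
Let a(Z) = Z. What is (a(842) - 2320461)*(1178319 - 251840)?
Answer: -2149078291501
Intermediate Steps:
(a(842) - 2320461)*(1178319 - 251840) = (842 - 2320461)*(1178319 - 251840) = -2319619*926479 = -2149078291501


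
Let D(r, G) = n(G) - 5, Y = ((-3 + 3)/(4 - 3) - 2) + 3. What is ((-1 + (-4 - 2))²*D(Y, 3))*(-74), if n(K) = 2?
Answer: 10878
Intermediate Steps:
Y = 1 (Y = (0/1 - 2) + 3 = (0*1 - 2) + 3 = (0 - 2) + 3 = -2 + 3 = 1)
D(r, G) = -3 (D(r, G) = 2 - 5 = -3)
((-1 + (-4 - 2))²*D(Y, 3))*(-74) = ((-1 + (-4 - 2))²*(-3))*(-74) = ((-1 - 6)²*(-3))*(-74) = ((-7)²*(-3))*(-74) = (49*(-3))*(-74) = -147*(-74) = 10878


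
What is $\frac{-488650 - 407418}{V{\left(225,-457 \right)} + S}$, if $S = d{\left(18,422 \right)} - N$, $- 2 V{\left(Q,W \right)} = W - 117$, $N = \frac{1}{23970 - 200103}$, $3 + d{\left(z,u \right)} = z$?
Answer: $- \frac{157827145044}{53192167} \approx -2967.1$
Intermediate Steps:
$d{\left(z,u \right)} = -3 + z$
$N = - \frac{1}{176133}$ ($N = \frac{1}{-176133} = - \frac{1}{176133} \approx -5.6775 \cdot 10^{-6}$)
$V{\left(Q,W \right)} = \frac{117}{2} - \frac{W}{2}$ ($V{\left(Q,W \right)} = - \frac{W - 117}{2} = - \frac{-117 + W}{2} = \frac{117}{2} - \frac{W}{2}$)
$S = \frac{2641996}{176133}$ ($S = \left(-3 + 18\right) - - \frac{1}{176133} = 15 + \frac{1}{176133} = \frac{2641996}{176133} \approx 15.0$)
$\frac{-488650 - 407418}{V{\left(225,-457 \right)} + S} = \frac{-488650 - 407418}{\left(\frac{117}{2} - - \frac{457}{2}\right) + \frac{2641996}{176133}} = - \frac{896068}{\left(\frac{117}{2} + \frac{457}{2}\right) + \frac{2641996}{176133}} = - \frac{896068}{287 + \frac{2641996}{176133}} = - \frac{896068}{\frac{53192167}{176133}} = \left(-896068\right) \frac{176133}{53192167} = - \frac{157827145044}{53192167}$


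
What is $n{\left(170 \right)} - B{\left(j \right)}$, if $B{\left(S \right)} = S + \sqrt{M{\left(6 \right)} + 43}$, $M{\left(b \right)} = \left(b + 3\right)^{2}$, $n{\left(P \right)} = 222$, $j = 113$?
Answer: $109 - 2 \sqrt{31} \approx 97.865$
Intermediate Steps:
$M{\left(b \right)} = \left(3 + b\right)^{2}$
$B{\left(S \right)} = S + 2 \sqrt{31}$ ($B{\left(S \right)} = S + \sqrt{\left(3 + 6\right)^{2} + 43} = S + \sqrt{9^{2} + 43} = S + \sqrt{81 + 43} = S + \sqrt{124} = S + 2 \sqrt{31}$)
$n{\left(170 \right)} - B{\left(j \right)} = 222 - \left(113 + 2 \sqrt{31}\right) = 109 - 2 \sqrt{31}$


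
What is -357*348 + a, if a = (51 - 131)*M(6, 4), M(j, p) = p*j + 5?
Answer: -126556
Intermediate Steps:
M(j, p) = 5 + j*p (M(j, p) = j*p + 5 = 5 + j*p)
a = -2320 (a = (51 - 131)*(5 + 6*4) = -80*(5 + 24) = -80*29 = -2320)
-357*348 + a = -357*348 - 2320 = -124236 - 2320 = -126556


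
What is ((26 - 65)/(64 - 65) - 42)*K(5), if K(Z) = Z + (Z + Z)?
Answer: -45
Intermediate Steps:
K(Z) = 3*Z (K(Z) = Z + 2*Z = 3*Z)
((26 - 65)/(64 - 65) - 42)*K(5) = ((26 - 65)/(64 - 65) - 42)*(3*5) = (-39/(-1) - 42)*15 = (-39*(-1) - 42)*15 = (39 - 42)*15 = -3*15 = -45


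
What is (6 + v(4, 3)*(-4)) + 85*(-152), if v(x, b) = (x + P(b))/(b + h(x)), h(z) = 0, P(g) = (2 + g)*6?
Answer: -38878/3 ≈ -12959.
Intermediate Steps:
P(g) = 12 + 6*g
v(x, b) = (12 + x + 6*b)/b (v(x, b) = (x + (12 + 6*b))/(b + 0) = (12 + x + 6*b)/b)
(6 + v(4, 3)*(-4)) + 85*(-152) = (6 + ((12 + 4 + 6*3)/3)*(-4)) + 85*(-152) = (6 + ((12 + 4 + 18)/3)*(-4)) - 12920 = (6 + ((⅓)*34)*(-4)) - 12920 = (6 + (34/3)*(-4)) - 12920 = (6 - 136/3) - 12920 = -118/3 - 12920 = -38878/3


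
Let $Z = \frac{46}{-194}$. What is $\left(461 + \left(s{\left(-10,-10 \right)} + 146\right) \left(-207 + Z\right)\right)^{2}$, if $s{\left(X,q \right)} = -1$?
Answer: $\frac{8237319025329}{9409} \approx 8.7547 \cdot 10^{8}$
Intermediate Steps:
$Z = - \frac{23}{97}$ ($Z = 46 \left(- \frac{1}{194}\right) = - \frac{23}{97} \approx -0.23711$)
$\left(461 + \left(s{\left(-10,-10 \right)} + 146\right) \left(-207 + Z\right)\right)^{2} = \left(461 + \left(-1 + 146\right) \left(-207 - \frac{23}{97}\right)\right)^{2} = \left(461 + 145 \left(- \frac{20102}{97}\right)\right)^{2} = \left(461 - \frac{2914790}{97}\right)^{2} = \left(- \frac{2870073}{97}\right)^{2} = \frac{8237319025329}{9409}$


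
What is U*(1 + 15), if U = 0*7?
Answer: 0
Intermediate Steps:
U = 0
U*(1 + 15) = 0*(1 + 15) = 0*16 = 0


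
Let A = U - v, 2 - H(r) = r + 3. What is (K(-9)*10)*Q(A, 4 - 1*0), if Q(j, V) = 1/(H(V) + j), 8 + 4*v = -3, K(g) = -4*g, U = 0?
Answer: -160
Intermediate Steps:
H(r) = -1 - r (H(r) = 2 - (r + 3) = 2 - (3 + r) = 2 + (-3 - r) = -1 - r)
v = -11/4 (v = -2 + (1/4)*(-3) = -2 - 3/4 = -11/4 ≈ -2.7500)
A = 11/4 (A = 0 - 1*(-11/4) = 0 + 11/4 = 11/4 ≈ 2.7500)
Q(j, V) = 1/(-1 + j - V) (Q(j, V) = 1/((-1 - V) + j) = 1/(-1 + j - V))
(K(-9)*10)*Q(A, 4 - 1*0) = (-4*(-9)*10)/(-1 + 11/4 - (4 - 1*0)) = (36*10)/(-1 + 11/4 - (4 + 0)) = 360/(-1 + 11/4 - 1*4) = 360/(-1 + 11/4 - 4) = 360/(-9/4) = 360*(-4/9) = -160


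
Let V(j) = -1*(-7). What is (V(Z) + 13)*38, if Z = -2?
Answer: 760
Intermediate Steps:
V(j) = 7
(V(Z) + 13)*38 = (7 + 13)*38 = 20*38 = 760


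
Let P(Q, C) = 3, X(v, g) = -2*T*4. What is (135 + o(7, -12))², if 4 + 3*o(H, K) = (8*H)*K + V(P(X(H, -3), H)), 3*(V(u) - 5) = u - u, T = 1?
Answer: 70756/9 ≈ 7861.8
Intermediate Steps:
X(v, g) = -8 (X(v, g) = -2*1*4 = -2*4 = -8)
V(u) = 5 (V(u) = 5 + (u - u)/3 = 5 + (⅓)*0 = 5 + 0 = 5)
o(H, K) = ⅓ + 8*H*K/3 (o(H, K) = -4/3 + ((8*H)*K + 5)/3 = -4/3 + (8*H*K + 5)/3 = -4/3 + (5 + 8*H*K)/3 = -4/3 + (5/3 + 8*H*K/3) = ⅓ + 8*H*K/3)
(135 + o(7, -12))² = (135 + (⅓ + (8/3)*7*(-12)))² = (135 + (⅓ - 224))² = (135 - 671/3)² = (-266/3)² = 70756/9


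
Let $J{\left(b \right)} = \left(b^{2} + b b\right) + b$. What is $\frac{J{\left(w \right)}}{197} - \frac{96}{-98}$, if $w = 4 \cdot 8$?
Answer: $\frac{111376}{9653} \approx 11.538$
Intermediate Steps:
$w = 32$
$J{\left(b \right)} = b + 2 b^{2}$ ($J{\left(b \right)} = \left(b^{2} + b^{2}\right) + b = 2 b^{2} + b = b + 2 b^{2}$)
$\frac{J{\left(w \right)}}{197} - \frac{96}{-98} = \frac{32 \left(1 + 2 \cdot 32\right)}{197} - \frac{96}{-98} = 32 \left(1 + 64\right) \frac{1}{197} - - \frac{48}{49} = 32 \cdot 65 \cdot \frac{1}{197} + \frac{48}{49} = 2080 \cdot \frac{1}{197} + \frac{48}{49} = \frac{2080}{197} + \frac{48}{49} = \frac{111376}{9653}$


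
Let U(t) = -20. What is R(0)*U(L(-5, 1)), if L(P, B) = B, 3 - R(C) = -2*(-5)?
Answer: 140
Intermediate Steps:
R(C) = -7 (R(C) = 3 - (-2)*(-5) = 3 - 1*10 = 3 - 10 = -7)
R(0)*U(L(-5, 1)) = -7*(-20) = 140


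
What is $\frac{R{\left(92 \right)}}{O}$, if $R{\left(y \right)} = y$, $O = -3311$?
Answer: $- \frac{92}{3311} \approx -0.027786$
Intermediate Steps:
$\frac{R{\left(92 \right)}}{O} = \frac{92}{-3311} = 92 \left(- \frac{1}{3311}\right) = - \frac{92}{3311}$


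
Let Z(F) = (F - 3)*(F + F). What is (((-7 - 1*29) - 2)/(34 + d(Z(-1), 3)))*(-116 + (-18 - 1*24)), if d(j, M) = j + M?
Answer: 6004/45 ≈ 133.42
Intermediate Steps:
Z(F) = 2*F*(-3 + F) (Z(F) = (-3 + F)*(2*F) = 2*F*(-3 + F))
d(j, M) = M + j
(((-7 - 1*29) - 2)/(34 + d(Z(-1), 3)))*(-116 + (-18 - 1*24)) = (((-7 - 1*29) - 2)/(34 + (3 + 2*(-1)*(-3 - 1))))*(-116 + (-18 - 1*24)) = (((-7 - 29) - 2)/(34 + (3 + 2*(-1)*(-4))))*(-116 + (-18 - 24)) = ((-36 - 2)/(34 + (3 + 8)))*(-116 - 42) = -38/(34 + 11)*(-158) = -38/45*(-158) = 6004/45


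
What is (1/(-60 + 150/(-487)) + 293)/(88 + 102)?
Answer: 8604923/5580300 ≈ 1.5420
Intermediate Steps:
(1/(-60 + 150/(-487)) + 293)/(88 + 102) = (1/(-60 + 150*(-1/487)) + 293)/190 = (1/(-60 - 150/487) + 293)*(1/190) = (1/(-29370/487) + 293)*(1/190) = (-487/29370 + 293)*(1/190) = (8604923/29370)*(1/190) = 8604923/5580300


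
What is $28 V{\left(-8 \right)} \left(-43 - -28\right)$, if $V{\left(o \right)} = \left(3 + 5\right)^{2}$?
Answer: $-26880$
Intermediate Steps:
$V{\left(o \right)} = 64$ ($V{\left(o \right)} = 8^{2} = 64$)
$28 V{\left(-8 \right)} \left(-43 - -28\right) = 28 \cdot 64 \left(-43 - -28\right) = 1792 \left(-43 + 28\right) = 1792 \left(-15\right) = -26880$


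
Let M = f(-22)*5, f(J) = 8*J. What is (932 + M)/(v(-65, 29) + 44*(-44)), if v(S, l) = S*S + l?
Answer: 26/1159 ≈ 0.022433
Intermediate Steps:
M = -880 (M = (8*(-22))*5 = -176*5 = -880)
v(S, l) = l + S² (v(S, l) = S² + l = l + S²)
(932 + M)/(v(-65, 29) + 44*(-44)) = (932 - 880)/((29 + (-65)²) + 44*(-44)) = 52/((29 + 4225) - 1936) = 52/(4254 - 1936) = 52/2318 = 52*(1/2318) = 26/1159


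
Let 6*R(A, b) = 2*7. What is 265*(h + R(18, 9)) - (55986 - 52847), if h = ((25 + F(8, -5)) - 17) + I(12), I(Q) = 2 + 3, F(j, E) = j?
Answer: 9133/3 ≈ 3044.3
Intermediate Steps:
I(Q) = 5
R(A, b) = 7/3 (R(A, b) = (2*7)/6 = (⅙)*14 = 7/3)
h = 21 (h = ((25 + 8) - 17) + 5 = (33 - 17) + 5 = 16 + 5 = 21)
265*(h + R(18, 9)) - (55986 - 52847) = 265*(21 + 7/3) - (55986 - 52847) = 265*(70/3) - 1*3139 = 18550/3 - 3139 = 9133/3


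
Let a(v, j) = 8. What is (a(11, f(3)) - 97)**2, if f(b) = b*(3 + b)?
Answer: 7921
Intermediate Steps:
(a(11, f(3)) - 97)**2 = (8 - 97)**2 = (-89)**2 = 7921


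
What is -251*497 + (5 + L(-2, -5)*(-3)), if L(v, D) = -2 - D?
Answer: -124751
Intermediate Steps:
-251*497 + (5 + L(-2, -5)*(-3)) = -251*497 + (5 + (-2 - 1*(-5))*(-3)) = -124747 + (5 + (-2 + 5)*(-3)) = -124747 + (5 + 3*(-3)) = -124747 + (5 - 9) = -124747 - 4 = -124751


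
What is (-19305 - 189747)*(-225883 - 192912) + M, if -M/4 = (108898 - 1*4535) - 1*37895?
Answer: 87549666468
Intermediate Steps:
M = -265872 (M = -4*((108898 - 1*4535) - 1*37895) = -4*((108898 - 4535) - 37895) = -4*(104363 - 37895) = -4*66468 = -265872)
(-19305 - 189747)*(-225883 - 192912) + M = (-19305 - 189747)*(-225883 - 192912) - 265872 = -209052*(-418795) - 265872 = 87549932340 - 265872 = 87549666468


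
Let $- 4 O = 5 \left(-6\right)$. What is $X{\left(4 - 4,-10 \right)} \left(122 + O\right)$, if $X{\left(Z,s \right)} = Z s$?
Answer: $0$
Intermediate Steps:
$O = \frac{15}{2}$ ($O = - \frac{5 \left(-6\right)}{4} = \left(- \frac{1}{4}\right) \left(-30\right) = \frac{15}{2} \approx 7.5$)
$X{\left(4 - 4,-10 \right)} \left(122 + O\right) = \left(4 - 4\right) \left(-10\right) \left(122 + \frac{15}{2}\right) = \left(4 - 4\right) \left(-10\right) \frac{259}{2} = 0 \left(-10\right) \frac{259}{2} = 0 \cdot \frac{259}{2} = 0$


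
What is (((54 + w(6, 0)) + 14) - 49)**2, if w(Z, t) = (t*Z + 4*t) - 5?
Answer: 196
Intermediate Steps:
w(Z, t) = -5 + 4*t + Z*t (w(Z, t) = (Z*t + 4*t) - 5 = (4*t + Z*t) - 5 = -5 + 4*t + Z*t)
(((54 + w(6, 0)) + 14) - 49)**2 = (((54 + (-5 + 4*0 + 6*0)) + 14) - 49)**2 = (((54 + (-5 + 0 + 0)) + 14) - 49)**2 = (((54 - 5) + 14) - 49)**2 = ((49 + 14) - 49)**2 = (63 - 49)**2 = 14**2 = 196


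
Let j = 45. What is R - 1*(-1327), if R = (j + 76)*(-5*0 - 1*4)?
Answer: 843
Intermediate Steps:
R = -484 (R = (45 + 76)*(-5*0 - 1*4) = 121*(0 - 4) = 121*(-4) = -484)
R - 1*(-1327) = -484 - 1*(-1327) = -484 + 1327 = 843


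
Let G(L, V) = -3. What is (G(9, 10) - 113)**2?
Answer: 13456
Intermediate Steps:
(G(9, 10) - 113)**2 = (-3 - 113)**2 = (-116)**2 = 13456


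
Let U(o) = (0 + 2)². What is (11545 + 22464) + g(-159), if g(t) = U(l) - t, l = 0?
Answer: 34172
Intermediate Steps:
U(o) = 4 (U(o) = 2² = 4)
g(t) = 4 - t
(11545 + 22464) + g(-159) = (11545 + 22464) + (4 - 1*(-159)) = 34009 + (4 + 159) = 34009 + 163 = 34172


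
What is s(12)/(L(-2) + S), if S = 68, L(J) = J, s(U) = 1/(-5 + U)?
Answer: 1/462 ≈ 0.0021645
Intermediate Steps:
s(12)/(L(-2) + S) = 1/((-5 + 12)*(-2 + 68)) = 1/(7*66) = (⅐)*(1/66) = 1/462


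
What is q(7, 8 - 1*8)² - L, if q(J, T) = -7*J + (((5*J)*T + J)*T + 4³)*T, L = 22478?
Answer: -20077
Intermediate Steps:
q(J, T) = -7*J + T*(64 + T*(J + 5*J*T)) (q(J, T) = -7*J + ((5*J*T + J)*T + 64)*T = -7*J + ((J + 5*J*T)*T + 64)*T = -7*J + (T*(J + 5*J*T) + 64)*T = -7*J + (64 + T*(J + 5*J*T))*T = -7*J + T*(64 + T*(J + 5*J*T)))
q(7, 8 - 1*8)² - L = (-7*7 + 64*(8 - 1*8) + 7*(8 - 1*8)² + 5*7*(8 - 1*8)³)² - 1*22478 = (-49 + 64*(8 - 8) + 7*(8 - 8)² + 5*7*(8 - 8)³)² - 22478 = (-49 + 64*0 + 7*0² + 5*7*0³)² - 22478 = (-49 + 0 + 7*0 + 5*7*0)² - 22478 = (-49 + 0 + 0 + 0)² - 22478 = (-49)² - 22478 = 2401 - 22478 = -20077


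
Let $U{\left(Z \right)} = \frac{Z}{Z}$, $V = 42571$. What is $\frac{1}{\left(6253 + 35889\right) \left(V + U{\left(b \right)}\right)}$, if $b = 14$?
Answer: $\frac{1}{1794069224} \approx 5.5739 \cdot 10^{-10}$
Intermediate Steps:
$U{\left(Z \right)} = 1$
$\frac{1}{\left(6253 + 35889\right) \left(V + U{\left(b \right)}\right)} = \frac{1}{\left(6253 + 35889\right) \left(42571 + 1\right)} = \frac{1}{42142 \cdot 42572} = \frac{1}{1794069224}$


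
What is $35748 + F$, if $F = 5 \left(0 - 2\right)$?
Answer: $35738$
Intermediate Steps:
$F = -10$ ($F = 5 \left(-2\right) = -10$)
$35748 + F = 35748 - 10 = 35738$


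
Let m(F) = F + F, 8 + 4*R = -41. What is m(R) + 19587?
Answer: 39125/2 ≈ 19563.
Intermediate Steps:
R = -49/4 (R = -2 + (1/4)*(-41) = -2 - 41/4 = -49/4 ≈ -12.250)
m(F) = 2*F
m(R) + 19587 = 2*(-49/4) + 19587 = -49/2 + 19587 = 39125/2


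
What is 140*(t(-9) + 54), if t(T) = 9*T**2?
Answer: 109620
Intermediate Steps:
140*(t(-9) + 54) = 140*(9*(-9)**2 + 54) = 140*(9*81 + 54) = 140*(729 + 54) = 140*783 = 109620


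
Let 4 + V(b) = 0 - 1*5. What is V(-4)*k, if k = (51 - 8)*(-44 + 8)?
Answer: 13932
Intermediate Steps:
V(b) = -9 (V(b) = -4 + (0 - 1*5) = -4 + (0 - 5) = -4 - 5 = -9)
k = -1548 (k = 43*(-36) = -1548)
V(-4)*k = -9*(-1548) = 13932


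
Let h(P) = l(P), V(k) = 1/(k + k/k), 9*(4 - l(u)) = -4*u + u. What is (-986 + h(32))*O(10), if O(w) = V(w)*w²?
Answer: -291400/33 ≈ -8830.3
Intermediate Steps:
l(u) = 4 + u/3 (l(u) = 4 - (-4*u + u)/9 = 4 - (-1)*u/3 = 4 + u/3)
V(k) = 1/(1 + k) (V(k) = 1/(k + 1) = 1/(1 + k))
h(P) = 4 + P/3
O(w) = w²/(1 + w)
(-986 + h(32))*O(10) = (-986 + (4 + (⅓)*32))*(10²/(1 + 10)) = (-986 + (4 + 32/3))*(100/11) = (-986 + 44/3)*(100*(1/11)) = -2914/3*100/11 = -291400/33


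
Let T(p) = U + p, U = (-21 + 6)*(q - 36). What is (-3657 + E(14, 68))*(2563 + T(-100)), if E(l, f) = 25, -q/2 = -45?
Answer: -6003696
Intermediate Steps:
q = 90 (q = -2*(-45) = 90)
U = -810 (U = (-21 + 6)*(90 - 36) = -15*54 = -810)
T(p) = -810 + p
(-3657 + E(14, 68))*(2563 + T(-100)) = (-3657 + 25)*(2563 + (-810 - 100)) = -3632*(2563 - 910) = -3632*1653 = -6003696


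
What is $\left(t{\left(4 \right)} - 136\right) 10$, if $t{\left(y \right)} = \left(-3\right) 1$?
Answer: $-1390$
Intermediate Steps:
$t{\left(y \right)} = -3$
$\left(t{\left(4 \right)} - 136\right) 10 = \left(-3 - 136\right) 10 = \left(-139\right) 10 = -1390$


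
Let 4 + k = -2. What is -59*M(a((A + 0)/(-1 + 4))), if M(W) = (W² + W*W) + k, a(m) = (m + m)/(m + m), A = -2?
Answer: 236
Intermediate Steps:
k = -6 (k = -4 - 2 = -6)
a(m) = 1 (a(m) = (2*m)/((2*m)) = (2*m)*(1/(2*m)) = 1)
M(W) = -6 + 2*W² (M(W) = (W² + W*W) - 6 = (W² + W²) - 6 = 2*W² - 6 = -6 + 2*W²)
-59*M(a((A + 0)/(-1 + 4))) = -59*(-6 + 2*1²) = -59*(-6 + 2*1) = -59*(-6 + 2) = -59*(-4) = 236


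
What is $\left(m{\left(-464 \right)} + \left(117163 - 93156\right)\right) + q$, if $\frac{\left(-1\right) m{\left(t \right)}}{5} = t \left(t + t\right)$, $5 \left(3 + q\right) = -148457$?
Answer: $- \frac{10793237}{5} \approx -2.1586 \cdot 10^{6}$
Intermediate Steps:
$q = - \frac{148472}{5}$ ($q = -3 + \frac{1}{5} \left(-148457\right) = -3 - \frac{148457}{5} = - \frac{148472}{5} \approx -29694.0$)
$m{\left(t \right)} = - 10 t^{2}$ ($m{\left(t \right)} = - 5 t \left(t + t\right) = - 5 t 2 t = - 5 \cdot 2 t^{2} = - 10 t^{2}$)
$\left(m{\left(-464 \right)} + \left(117163 - 93156\right)\right) + q = \left(- 10 \left(-464\right)^{2} + \left(117163 - 93156\right)\right) - \frac{148472}{5} = \left(\left(-10\right) 215296 + 24007\right) - \frac{148472}{5} = \left(-2152960 + 24007\right) - \frac{148472}{5} = -2128953 - \frac{148472}{5} = - \frac{10793237}{5}$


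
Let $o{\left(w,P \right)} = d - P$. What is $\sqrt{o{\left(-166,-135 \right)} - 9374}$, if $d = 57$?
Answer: $i \sqrt{9182} \approx 95.823 i$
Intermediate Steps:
$o{\left(w,P \right)} = 57 - P$
$\sqrt{o{\left(-166,-135 \right)} - 9374} = \sqrt{\left(57 - -135\right) - 9374} = \sqrt{\left(57 + 135\right) - 9374} = \sqrt{192 - 9374} = \sqrt{-9182} = i \sqrt{9182}$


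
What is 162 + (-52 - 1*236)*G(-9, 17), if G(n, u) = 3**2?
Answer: -2430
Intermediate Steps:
G(n, u) = 9
162 + (-52 - 1*236)*G(-9, 17) = 162 + (-52 - 1*236)*9 = 162 + (-52 - 236)*9 = 162 - 288*9 = 162 - 2592 = -2430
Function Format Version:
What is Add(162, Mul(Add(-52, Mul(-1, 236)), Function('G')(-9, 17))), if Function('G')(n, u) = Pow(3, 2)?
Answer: -2430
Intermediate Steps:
Function('G')(n, u) = 9
Add(162, Mul(Add(-52, Mul(-1, 236)), Function('G')(-9, 17))) = Add(162, Mul(Add(-52, Mul(-1, 236)), 9)) = Add(162, Mul(Add(-52, -236), 9)) = Add(162, Mul(-288, 9)) = Add(162, -2592) = -2430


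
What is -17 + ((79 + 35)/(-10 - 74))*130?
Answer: -1354/7 ≈ -193.43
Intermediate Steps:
-17 + ((79 + 35)/(-10 - 74))*130 = -17 + (114/(-84))*130 = -17 + (114*(-1/84))*130 = -17 - 19/14*130 = -17 - 1235/7 = -1354/7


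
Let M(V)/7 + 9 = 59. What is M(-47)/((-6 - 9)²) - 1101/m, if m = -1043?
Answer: 24511/9387 ≈ 2.6112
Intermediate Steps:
M(V) = 350 (M(V) = -63 + 7*59 = -63 + 413 = 350)
M(-47)/((-6 - 9)²) - 1101/m = 350/((-6 - 9)²) - 1101/(-1043) = 350/((-15)²) - 1101*(-1/1043) = 350/225 + 1101/1043 = 350*(1/225) + 1101/1043 = 14/9 + 1101/1043 = 24511/9387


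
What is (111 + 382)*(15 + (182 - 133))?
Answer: 31552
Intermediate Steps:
(111 + 382)*(15 + (182 - 133)) = 493*(15 + 49) = 493*64 = 31552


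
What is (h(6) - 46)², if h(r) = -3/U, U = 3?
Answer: 2209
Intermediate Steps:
h(r) = -1 (h(r) = -3/3 = -3*⅓ = -1)
(h(6) - 46)² = (-1 - 46)² = (-47)² = 2209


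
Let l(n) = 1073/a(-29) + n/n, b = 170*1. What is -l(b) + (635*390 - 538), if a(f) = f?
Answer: 247148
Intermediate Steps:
b = 170
l(n) = -36 (l(n) = 1073/(-29) + n/n = 1073*(-1/29) + 1 = -37 + 1 = -36)
-l(b) + (635*390 - 538) = -1*(-36) + (635*390 - 538) = 36 + (247650 - 538) = 36 + 247112 = 247148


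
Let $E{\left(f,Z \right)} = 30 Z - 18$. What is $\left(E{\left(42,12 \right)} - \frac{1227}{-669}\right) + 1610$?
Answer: $\frac{435705}{223} \approx 1953.8$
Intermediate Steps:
$E{\left(f,Z \right)} = -18 + 30 Z$
$\left(E{\left(42,12 \right)} - \frac{1227}{-669}\right) + 1610 = \left(\left(-18 + 30 \cdot 12\right) - \frac{1227}{-669}\right) + 1610 = \left(\left(-18 + 360\right) - - \frac{409}{223}\right) + 1610 = \left(342 + \frac{409}{223}\right) + 1610 = \frac{76675}{223} + 1610 = \frac{435705}{223}$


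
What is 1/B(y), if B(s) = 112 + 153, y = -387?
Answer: 1/265 ≈ 0.0037736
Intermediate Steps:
B(s) = 265
1/B(y) = 1/265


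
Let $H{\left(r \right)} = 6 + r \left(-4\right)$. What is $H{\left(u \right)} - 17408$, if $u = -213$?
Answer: $-16550$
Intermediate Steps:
$H{\left(r \right)} = 6 - 4 r$
$H{\left(u \right)} - 17408 = \left(6 - -852\right) - 17408 = \left(6 + 852\right) - 17408 = 858 - 17408 = -16550$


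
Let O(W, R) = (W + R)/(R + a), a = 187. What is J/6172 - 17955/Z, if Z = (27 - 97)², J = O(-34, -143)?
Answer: -34834791/9504880 ≈ -3.6649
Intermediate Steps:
O(W, R) = (R + W)/(187 + R) (O(W, R) = (W + R)/(R + 187) = (R + W)/(187 + R))
J = -177/44 (J = (-143 - 34)/(187 - 143) = -177/44 ≈ -4.0227)
Z = 4900 (Z = (-70)² = 4900)
J/6172 - 17955/Z = -177/44/6172 - 17955/4900 = -177/44*1/6172 - 17955*1/4900 = -177/271568 - 513/140 = -34834791/9504880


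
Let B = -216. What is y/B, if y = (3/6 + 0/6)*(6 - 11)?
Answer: 5/432 ≈ 0.011574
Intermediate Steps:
y = -5/2 (y = (3*(1/6) + 0*(1/6))*(-5) = (1/2 + 0)*(-5) = (1/2)*(-5) = -5/2 ≈ -2.5000)
y/B = -5/2/(-216) = -5/2*(-1/216) = 5/432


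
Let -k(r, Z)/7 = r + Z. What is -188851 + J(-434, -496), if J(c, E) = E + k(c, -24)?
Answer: -186141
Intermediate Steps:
k(r, Z) = -7*Z - 7*r (k(r, Z) = -7*(r + Z) = -7*(Z + r) = -7*Z - 7*r)
J(c, E) = 168 + E - 7*c (J(c, E) = E + (-7*(-24) - 7*c) = E + (168 - 7*c) = 168 + E - 7*c)
-188851 + J(-434, -496) = -188851 + (168 - 496 - 7*(-434)) = -188851 + (168 - 496 + 3038) = -188851 + 2710 = -186141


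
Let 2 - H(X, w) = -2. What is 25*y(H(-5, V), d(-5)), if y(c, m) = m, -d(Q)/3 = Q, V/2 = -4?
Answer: 375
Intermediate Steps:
V = -8 (V = 2*(-4) = -8)
H(X, w) = 4 (H(X, w) = 2 - 1*(-2) = 2 + 2 = 4)
d(Q) = -3*Q
25*y(H(-5, V), d(-5)) = 25*(-3*(-5)) = 25*15 = 375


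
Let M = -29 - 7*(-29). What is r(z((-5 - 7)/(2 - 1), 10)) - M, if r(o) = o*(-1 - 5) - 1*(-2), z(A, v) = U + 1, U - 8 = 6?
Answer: -262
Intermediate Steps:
U = 14 (U = 8 + 6 = 14)
z(A, v) = 15 (z(A, v) = 14 + 1 = 15)
r(o) = 2 - 6*o (r(o) = o*(-6) + 2 = -6*o + 2 = 2 - 6*o)
M = 174 (M = -29 + 203 = 174)
r(z((-5 - 7)/(2 - 1), 10)) - M = (2 - 6*15) - 1*174 = (2 - 90) - 174 = -88 - 174 = -262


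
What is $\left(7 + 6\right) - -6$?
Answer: $19$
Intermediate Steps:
$\left(7 + 6\right) - -6 = 13 + 6 = 19$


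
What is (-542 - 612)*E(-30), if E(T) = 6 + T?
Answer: 27696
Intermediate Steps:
(-542 - 612)*E(-30) = (-542 - 612)*(6 - 30) = -1154*(-24) = 27696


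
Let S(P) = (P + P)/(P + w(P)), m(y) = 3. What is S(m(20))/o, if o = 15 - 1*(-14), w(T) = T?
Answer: 1/29 ≈ 0.034483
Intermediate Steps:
o = 29 (o = 15 + 14 = 29)
S(P) = 1 (S(P) = (P + P)/(P + P) = (2*P)/((2*P)) = (2*P)*(1/(2*P)) = 1)
S(m(20))/o = 1/29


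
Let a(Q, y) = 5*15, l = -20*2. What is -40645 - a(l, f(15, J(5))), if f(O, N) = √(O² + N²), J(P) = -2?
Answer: -40720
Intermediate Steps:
l = -40
f(O, N) = √(N² + O²)
a(Q, y) = 75
-40645 - a(l, f(15, J(5))) = -40645 - 1*75 = -40645 - 75 = -40720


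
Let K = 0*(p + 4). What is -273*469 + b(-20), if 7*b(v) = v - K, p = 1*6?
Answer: -896279/7 ≈ -1.2804e+5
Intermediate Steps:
p = 6
K = 0 (K = 0*(6 + 4) = 0*10 = 0)
b(v) = v/7 (b(v) = (v - 1*0)/7 = (v + 0)/7 = v/7)
-273*469 + b(-20) = -273*469 + (⅐)*(-20) = -128037 - 20/7 = -896279/7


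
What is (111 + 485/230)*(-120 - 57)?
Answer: -920931/46 ≈ -20020.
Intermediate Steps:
(111 + 485/230)*(-120 - 57) = (111 + 485*(1/230))*(-177) = (111 + 97/46)*(-177) = (5203/46)*(-177) = -920931/46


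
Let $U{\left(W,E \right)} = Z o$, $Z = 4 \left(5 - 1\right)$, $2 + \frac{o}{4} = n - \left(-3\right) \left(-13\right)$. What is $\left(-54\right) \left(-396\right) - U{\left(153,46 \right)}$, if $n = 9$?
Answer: $23432$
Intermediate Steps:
$o = -128$ ($o = -8 + 4 \left(9 - \left(-3\right) \left(-13\right)\right) = -8 + 4 \left(9 - 39\right) = -8 + 4 \left(-30\right) = -8 - 120 = -128$)
$Z = 16$ ($Z = 4 \cdot 4 = 16$)
$U{\left(W,E \right)} = -2048$ ($U{\left(W,E \right)} = 16 \left(-128\right) = -2048$)
$\left(-54\right) \left(-396\right) - U{\left(153,46 \right)} = \left(-54\right) \left(-396\right) - -2048 = 21384 + 2048 = 23432$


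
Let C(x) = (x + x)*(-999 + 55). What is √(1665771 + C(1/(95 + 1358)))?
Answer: 5*√140671519355/1453 ≈ 1290.6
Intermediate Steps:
C(x) = -1888*x (C(x) = (2*x)*(-944) = -1888*x)
√(1665771 + C(1/(95 + 1358))) = √(1665771 - 1888/(95 + 1358)) = √(1665771 - 1888/1453) = √(2420363375/1453) = 5*√140671519355/1453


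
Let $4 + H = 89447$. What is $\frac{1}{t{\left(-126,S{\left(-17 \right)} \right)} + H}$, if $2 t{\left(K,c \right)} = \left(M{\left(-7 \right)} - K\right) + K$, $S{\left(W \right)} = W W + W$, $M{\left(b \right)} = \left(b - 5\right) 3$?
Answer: $\frac{1}{89425} \approx 1.1183 \cdot 10^{-5}$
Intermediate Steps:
$M{\left(b \right)} = -15 + 3 b$ ($M{\left(b \right)} = \left(-5 + b\right) 3 = -15 + 3 b$)
$S{\left(W \right)} = W + W^{2}$ ($S{\left(W \right)} = W^{2} + W = W + W^{2}$)
$H = 89443$ ($H = -4 + 89447 = 89443$)
$t{\left(K,c \right)} = -18$ ($t{\left(K,c \right)} = \frac{\left(\left(-15 + 3 \left(-7\right)\right) - K\right) + K}{2} = \frac{\left(\left(-15 - 21\right) - K\right) + K}{2} = \frac{\left(-36 - K\right) + K}{2} = \frac{1}{2} \left(-36\right) = -18$)
$\frac{1}{t{\left(-126,S{\left(-17 \right)} \right)} + H} = \frac{1}{-18 + 89443} = \frac{1}{89425}$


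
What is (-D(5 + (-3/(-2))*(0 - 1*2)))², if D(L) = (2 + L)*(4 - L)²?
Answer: 256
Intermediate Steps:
D(L) = (4 - L)²*(2 + L)
(-D(5 + (-3/(-2))*(0 - 1*2)))² = (-(-4 + (5 + (-3/(-2))*(0 - 1*2)))²*(2 + (5 + (-3/(-2))*(0 - 1*2))))² = (-(-4 + (5 + (-3*(-½))*(0 - 2)))²*(2 + (5 + (-3*(-½))*(0 - 2))))² = (-(-4 + (5 + (3/2)*(-2)))²*(2 + (5 + (3/2)*(-2))))² = (-(-4 + (5 - 3))²*(2 + (5 - 3)))² = (-(-4 + 2)²*(2 + 2))² = (-(-2)²*4)² = (-4*4)² = (-1*16)² = (-16)² = 256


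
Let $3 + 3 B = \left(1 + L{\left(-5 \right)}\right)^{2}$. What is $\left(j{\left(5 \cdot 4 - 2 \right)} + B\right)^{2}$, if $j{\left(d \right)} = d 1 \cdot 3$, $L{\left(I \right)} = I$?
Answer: $\frac{30625}{9} \approx 3402.8$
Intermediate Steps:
$j{\left(d \right)} = 3 d$ ($j{\left(d \right)} = d 3 = 3 d$)
$B = \frac{13}{3}$ ($B = -1 + \frac{\left(1 - 5\right)^{2}}{3} = -1 + \frac{\left(-4\right)^{2}}{3} = -1 + \frac{1}{3} \cdot 16 = -1 + \frac{16}{3} = \frac{13}{3} \approx 4.3333$)
$\left(j{\left(5 \cdot 4 - 2 \right)} + B\right)^{2} = \left(3 \left(5 \cdot 4 - 2\right) + \frac{13}{3}\right)^{2} = \left(3 \left(20 - 2\right) + \frac{13}{3}\right)^{2} = \left(3 \cdot 18 + \frac{13}{3}\right)^{2} = \left(54 + \frac{13}{3}\right)^{2} = \left(\frac{175}{3}\right)^{2} = \frac{30625}{9}$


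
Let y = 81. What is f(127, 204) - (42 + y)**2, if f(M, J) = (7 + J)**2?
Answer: 29392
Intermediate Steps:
f(127, 204) - (42 + y)**2 = (7 + 204)**2 - (42 + 81)**2 = 211**2 - 1*123**2 = 44521 - 1*15129 = 44521 - 15129 = 29392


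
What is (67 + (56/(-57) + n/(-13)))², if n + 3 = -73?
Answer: 2835669001/549081 ≈ 5164.4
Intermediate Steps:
n = -76 (n = -3 - 73 = -76)
(67 + (56/(-57) + n/(-13)))² = (67 + (56/(-57) - 76/(-13)))² = (67 + (56*(-1/57) - 76*(-1/13)))² = (67 + (-56/57 + 76/13))² = (67 + 3604/741)² = (53251/741)² = 2835669001/549081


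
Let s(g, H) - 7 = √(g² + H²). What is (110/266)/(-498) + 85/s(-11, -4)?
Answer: -19707035/2914296 + 85*√137/88 ≈ 4.5435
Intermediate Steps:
s(g, H) = 7 + √(H² + g²) (s(g, H) = 7 + √(g² + H²) = 7 + √(H² + g²))
(110/266)/(-498) + 85/s(-11, -4) = (110/266)/(-498) + 85/(7 + √((-4)² + (-11)²)) = (110*(1/266))*(-1/498) + 85/(7 + √(16 + 121)) = (55/133)*(-1/498) + 85/(7 + √137) = -55/66234 + 85/(7 + √137)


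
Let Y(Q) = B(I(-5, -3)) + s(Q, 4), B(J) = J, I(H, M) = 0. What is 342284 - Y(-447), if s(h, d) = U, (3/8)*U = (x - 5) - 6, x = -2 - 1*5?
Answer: 342332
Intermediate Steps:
x = -7 (x = -2 - 5 = -7)
U = -48 (U = 8*((-7 - 5) - 6)/3 = 8*(-12 - 6)/3 = (8/3)*(-18) = -48)
s(h, d) = -48
Y(Q) = -48 (Y(Q) = 0 - 48 = -48)
342284 - Y(-447) = 342284 - 1*(-48) = 342284 + 48 = 342332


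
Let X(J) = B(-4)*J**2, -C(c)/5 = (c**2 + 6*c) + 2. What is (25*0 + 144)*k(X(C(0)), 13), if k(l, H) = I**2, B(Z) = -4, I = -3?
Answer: 1296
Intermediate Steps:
C(c) = -10 - 30*c - 5*c**2 (C(c) = -5*((c**2 + 6*c) + 2) = -5*(2 + c**2 + 6*c) = -10 - 30*c - 5*c**2)
X(J) = -4*J**2
k(l, H) = 9 (k(l, H) = (-3)**2 = 9)
(25*0 + 144)*k(X(C(0)), 13) = (25*0 + 144)*9 = (0 + 144)*9 = 144*9 = 1296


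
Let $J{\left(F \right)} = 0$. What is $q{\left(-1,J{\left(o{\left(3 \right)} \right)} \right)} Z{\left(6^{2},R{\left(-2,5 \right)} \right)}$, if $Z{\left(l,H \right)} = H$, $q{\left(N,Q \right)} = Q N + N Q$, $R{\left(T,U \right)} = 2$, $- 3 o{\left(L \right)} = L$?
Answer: $0$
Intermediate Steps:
$o{\left(L \right)} = - \frac{L}{3}$
$q{\left(N,Q \right)} = 2 N Q$ ($q{\left(N,Q \right)} = N Q + N Q = 2 N Q$)
$q{\left(-1,J{\left(o{\left(3 \right)} \right)} \right)} Z{\left(6^{2},R{\left(-2,5 \right)} \right)} = 2 \left(-1\right) 0 \cdot 2 = 0 \cdot 2 = 0$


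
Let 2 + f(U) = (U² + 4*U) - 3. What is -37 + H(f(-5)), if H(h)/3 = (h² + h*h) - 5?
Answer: -52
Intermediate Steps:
f(U) = -5 + U² + 4*U (f(U) = -2 + ((U² + 4*U) - 3) = -2 + (-3 + U² + 4*U) = -5 + U² + 4*U)
H(h) = -15 + 6*h² (H(h) = 3*((h² + h*h) - 5) = 3*((h² + h²) - 5) = 3*(2*h² - 5) = 3*(-5 + 2*h²) = -15 + 6*h²)
-37 + H(f(-5)) = -37 + (-15 + 6*(-5 + (-5)² + 4*(-5))²) = -37 + (-15 + 6*(-5 + 25 - 20)²) = -37 + (-15 + 6*0²) = -37 + (-15 + 6*0) = -37 + (-15 + 0) = -37 - 15 = -52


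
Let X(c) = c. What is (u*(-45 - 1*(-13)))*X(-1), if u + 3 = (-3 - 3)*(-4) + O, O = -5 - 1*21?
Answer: -160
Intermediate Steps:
O = -26 (O = -5 - 21 = -26)
u = -5 (u = -3 + ((-3 - 3)*(-4) - 26) = -3 + (-6*(-4) - 26) = -3 + (24 - 26) = -3 - 2 = -5)
(u*(-45 - 1*(-13)))*X(-1) = -5*(-45 - 1*(-13))*(-1) = -5*(-45 + 13)*(-1) = -5*(-32)*(-1) = 160*(-1) = -160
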